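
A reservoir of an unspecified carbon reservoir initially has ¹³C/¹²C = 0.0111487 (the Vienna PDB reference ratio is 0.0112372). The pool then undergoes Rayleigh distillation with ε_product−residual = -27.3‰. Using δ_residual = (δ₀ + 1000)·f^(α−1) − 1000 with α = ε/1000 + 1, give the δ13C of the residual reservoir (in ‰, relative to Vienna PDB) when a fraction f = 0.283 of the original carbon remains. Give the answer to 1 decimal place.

26.9‰

δ₀ = (0.0111487/0.0112372 − 1)×1000 = (0.992124 − 1)×1000 = -7.876‰
α − 1 = ε/1000 = -0.0273
f^(α−1) = 0.283^(-0.0273) = 1.035062
δ_res = (-7.876 + 1000) × 1.035062 − 1000 = 1026.910 − 1000 = 26.91‰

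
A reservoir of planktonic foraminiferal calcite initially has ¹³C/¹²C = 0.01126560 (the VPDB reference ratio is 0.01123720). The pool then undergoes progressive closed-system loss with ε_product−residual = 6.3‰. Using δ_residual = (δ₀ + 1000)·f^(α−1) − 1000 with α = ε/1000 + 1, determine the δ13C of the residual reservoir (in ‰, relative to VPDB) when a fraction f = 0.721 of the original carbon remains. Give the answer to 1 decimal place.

δ₀ = (0.01126560/0.01123720 − 1)×1000 = (1.002527 − 1)×1000 = 2.527‰
α − 1 = ε/1000 = 0.0063
f^(α−1) = 0.721^(0.0063) = 0.997941
δ_res = (2.527 + 1000) × 0.997941 − 1000 = 1000.463 − 1000 = 0.46‰

0.5‰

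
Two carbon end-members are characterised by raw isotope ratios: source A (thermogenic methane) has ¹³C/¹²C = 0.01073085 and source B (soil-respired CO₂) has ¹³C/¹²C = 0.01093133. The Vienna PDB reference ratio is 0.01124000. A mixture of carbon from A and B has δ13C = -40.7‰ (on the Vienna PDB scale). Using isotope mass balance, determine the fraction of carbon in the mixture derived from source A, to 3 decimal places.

δ_A = (0.01073085/0.01124000 − 1)×1000 = (0.954702 − 1)×1000 = -45.298‰
δ_B = (0.01093133/0.01124000 − 1)×1000 = (0.972538 − 1)×1000 = -27.462‰
f_A = (δ_mix − δ_B)/(δ_A − δ_B) = (-40.7 − (-27.462))/(-45.298 − (-27.462))
f_A = -13.238 / -17.836 = 0.7422

0.742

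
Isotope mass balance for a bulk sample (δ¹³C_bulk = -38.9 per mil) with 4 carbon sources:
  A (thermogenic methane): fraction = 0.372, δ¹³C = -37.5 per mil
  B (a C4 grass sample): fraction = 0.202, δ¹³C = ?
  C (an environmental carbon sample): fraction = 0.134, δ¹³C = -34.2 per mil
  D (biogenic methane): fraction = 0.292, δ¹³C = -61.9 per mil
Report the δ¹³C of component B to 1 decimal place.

-11.3 per mil

Isotope mass balance: δ_bulk = Σ fᵢ·δᵢ.
-38.9 = 0.372×(-37.5) + 0.202×δ_B + 0.134×(-34.2) + 0.292×(-61.9)
0.202·δ_B = -38.9 − (-36.608) = -2.292
δ_B = -2.292 / 0.202 = -11.35 per mil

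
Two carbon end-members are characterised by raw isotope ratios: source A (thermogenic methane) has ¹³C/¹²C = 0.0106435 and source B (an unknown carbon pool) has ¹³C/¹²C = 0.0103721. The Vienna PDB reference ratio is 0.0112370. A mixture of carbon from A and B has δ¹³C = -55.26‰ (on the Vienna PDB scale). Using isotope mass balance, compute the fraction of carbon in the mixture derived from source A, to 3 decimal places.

δ_A = (0.0106435/0.0112370 − 1)×1000 = (0.947183 − 1)×1000 = -52.817‰
δ_B = (0.0103721/0.0112370 − 1)×1000 = (0.923031 − 1)×1000 = -76.969‰
f_A = (δ_mix − δ_B)/(δ_A − δ_B) = (-55.26 − (-76.969))/(-52.817 − (-76.969))
f_A = 21.709 / 24.152 = 0.8988

0.899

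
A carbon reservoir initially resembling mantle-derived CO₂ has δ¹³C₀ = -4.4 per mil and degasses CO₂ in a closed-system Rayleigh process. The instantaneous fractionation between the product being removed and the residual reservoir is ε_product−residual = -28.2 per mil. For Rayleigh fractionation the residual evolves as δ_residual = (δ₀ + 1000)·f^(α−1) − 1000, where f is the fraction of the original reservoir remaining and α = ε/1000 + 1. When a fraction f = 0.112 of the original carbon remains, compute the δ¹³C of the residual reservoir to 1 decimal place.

Rayleigh residual: δ_res = (δ₀ + 1000)·f^(α−1) − 1000
α = ε/1000 + 1 = 0.97180, so α − 1 = -0.02820
f^(α−1) = 0.112^(-0.02820) = 1.063683
δ_res = (-4.4 + 1000) × 1.063683 − 1000 = 1059.002 − 1000 = 59.00 per mil

59.0 per mil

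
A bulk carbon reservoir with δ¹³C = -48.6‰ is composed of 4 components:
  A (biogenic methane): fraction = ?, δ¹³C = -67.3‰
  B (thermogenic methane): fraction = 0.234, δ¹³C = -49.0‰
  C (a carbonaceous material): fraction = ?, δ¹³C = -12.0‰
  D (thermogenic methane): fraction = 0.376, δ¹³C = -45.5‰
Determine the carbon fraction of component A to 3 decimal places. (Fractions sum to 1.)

0.278

Let f_A and f_C be the unknown fractions; fractions sum to 1 so f_A + f_C = 0.390.
Mass balance: Σ fᵢ·δᵢ = δ_bulk ⇒ f_A·(-67.3) + f_C·(-12.0) = -48.6 − (-28.574) = -20.026
Substitute f_C = 0.390 − f_A:
f_A·(-67.3 − -12.0) = -20.026 − 0.390×(-12.0) = -15.346
f_A = -15.346 / -55.3 = 0.2775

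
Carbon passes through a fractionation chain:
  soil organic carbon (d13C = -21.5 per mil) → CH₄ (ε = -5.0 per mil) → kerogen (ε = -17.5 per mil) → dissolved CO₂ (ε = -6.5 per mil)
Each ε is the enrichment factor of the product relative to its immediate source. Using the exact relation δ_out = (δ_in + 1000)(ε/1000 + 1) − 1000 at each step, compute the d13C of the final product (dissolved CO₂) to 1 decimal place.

-49.6 per mil

step 1: δ = (-21.50 + 1000)·(-5.0/1000 + 1) − 1000 = -26.39 per mil
step 2: δ = (-26.39 + 1000)·(-17.5/1000 + 1) − 1000 = -43.43 per mil
step 3: δ = (-43.43 + 1000)·(-6.5/1000 + 1) − 1000 = -49.65 per mil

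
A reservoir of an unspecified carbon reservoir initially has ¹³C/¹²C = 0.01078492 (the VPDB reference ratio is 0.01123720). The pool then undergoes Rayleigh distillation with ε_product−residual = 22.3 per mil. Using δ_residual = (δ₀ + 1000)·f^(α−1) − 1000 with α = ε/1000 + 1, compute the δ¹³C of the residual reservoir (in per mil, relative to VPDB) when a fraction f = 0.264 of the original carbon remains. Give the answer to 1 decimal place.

δ₀ = (0.01078492/0.01123720 − 1)×1000 = (0.959752 − 1)×1000 = -40.248 per mil
α − 1 = ε/1000 = 0.0223
f^(α−1) = 0.264^(0.0223) = 0.970737
δ_res = (-40.248 + 1000) × 0.970737 − 1000 = 931.667 − 1000 = -68.33 per mil

-68.3 per mil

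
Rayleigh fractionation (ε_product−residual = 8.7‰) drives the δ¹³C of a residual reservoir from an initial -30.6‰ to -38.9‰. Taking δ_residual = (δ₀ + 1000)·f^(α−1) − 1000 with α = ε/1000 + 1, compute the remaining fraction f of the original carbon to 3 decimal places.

0.372

α − 1 = ε/1000 = 0.0087
(δ_res + 1000)/(δ₀ + 1000) = (-38.9 + 1000)/(-30.6 + 1000) = 961.1/969.4 = 0.991438
f = 0.991438^(1/0.0087) = exp(ln(0.991438)/0.0087) = exp(-0.00860/0.0087)
f = exp(-0.9884) = 0.3722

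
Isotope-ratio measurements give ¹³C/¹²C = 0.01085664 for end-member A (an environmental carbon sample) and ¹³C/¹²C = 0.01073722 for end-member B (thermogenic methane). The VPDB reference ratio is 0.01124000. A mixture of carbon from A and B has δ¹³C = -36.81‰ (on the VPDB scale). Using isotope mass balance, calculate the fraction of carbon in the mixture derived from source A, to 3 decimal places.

δ_A = (0.01085664/0.01124000 − 1)×1000 = (0.965893 − 1)×1000 = -34.107‰
δ_B = (0.01073722/0.01124000 − 1)×1000 = (0.955269 − 1)×1000 = -44.731‰
f_A = (δ_mix − δ_B)/(δ_A − δ_B) = (-36.81 − (-44.731))/(-34.107 − (-44.731))
f_A = 7.921 / 10.625 = 0.7456

0.746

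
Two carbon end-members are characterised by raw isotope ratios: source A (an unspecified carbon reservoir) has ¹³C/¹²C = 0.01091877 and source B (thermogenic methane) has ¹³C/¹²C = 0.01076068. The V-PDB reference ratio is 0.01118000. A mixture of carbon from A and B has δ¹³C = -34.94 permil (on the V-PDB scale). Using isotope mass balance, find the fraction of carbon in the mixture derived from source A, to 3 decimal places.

δ_A = (0.01091877/0.01118000 − 1)×1000 = (0.976634 − 1)×1000 = -23.366 permil
δ_B = (0.01076068/0.01118000 − 1)×1000 = (0.962494 − 1)×1000 = -37.506 permil
f_A = (δ_mix − δ_B)/(δ_A − δ_B) = (-34.94 − (-37.506))/(-23.366 − (-37.506))
f_A = 2.566 / 14.140 = 0.1815

0.181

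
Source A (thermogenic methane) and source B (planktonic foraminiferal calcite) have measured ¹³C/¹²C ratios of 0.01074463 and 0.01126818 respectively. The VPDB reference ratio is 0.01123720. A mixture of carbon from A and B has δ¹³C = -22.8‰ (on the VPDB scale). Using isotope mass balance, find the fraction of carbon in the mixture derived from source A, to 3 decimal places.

0.549

δ_A = (0.01074463/0.01123720 − 1)×1000 = (0.956166 − 1)×1000 = -43.834‰
δ_B = (0.01126818/0.01123720 − 1)×1000 = (1.002757 − 1)×1000 = 2.757‰
f_A = (δ_mix − δ_B)/(δ_A − δ_B) = (-22.8 − (2.757))/(-43.834 − (2.757))
f_A = -25.557 / -46.591 = 0.5485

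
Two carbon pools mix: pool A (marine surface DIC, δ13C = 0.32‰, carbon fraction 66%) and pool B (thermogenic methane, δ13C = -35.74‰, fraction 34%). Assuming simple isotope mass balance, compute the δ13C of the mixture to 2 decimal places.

δ_mix = f_A·δ_A + f_B·δ_B
δ_mix = 0.66 × (0.32) + 0.34 × (-35.74)
δ_mix = 0.211 + -12.152 = -11.940‰

-11.94‰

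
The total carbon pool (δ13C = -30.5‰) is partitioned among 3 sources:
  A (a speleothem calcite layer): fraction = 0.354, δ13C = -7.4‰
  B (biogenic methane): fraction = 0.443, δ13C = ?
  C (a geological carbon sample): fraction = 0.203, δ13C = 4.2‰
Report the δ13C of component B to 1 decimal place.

-64.9‰

Isotope mass balance: δ_bulk = Σ fᵢ·δᵢ.
-30.5 = 0.354×(-7.4) + 0.443×δ_B + 0.203×(4.2)
0.443·δ_B = -30.5 − (-1.767) = -28.733
δ_B = -28.733 / 0.443 = -64.86‰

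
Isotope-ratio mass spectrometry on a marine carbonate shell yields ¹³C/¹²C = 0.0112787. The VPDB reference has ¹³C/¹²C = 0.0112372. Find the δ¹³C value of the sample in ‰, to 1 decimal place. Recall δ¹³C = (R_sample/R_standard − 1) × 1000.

3.7‰

δ¹³C = (R_sample / R_standard − 1) × 1000
R_sample / R_standard = 0.0112787 / 0.0112372 = 1.003693
δ¹³C = (1.003693 − 1) × 1000 = 3.69‰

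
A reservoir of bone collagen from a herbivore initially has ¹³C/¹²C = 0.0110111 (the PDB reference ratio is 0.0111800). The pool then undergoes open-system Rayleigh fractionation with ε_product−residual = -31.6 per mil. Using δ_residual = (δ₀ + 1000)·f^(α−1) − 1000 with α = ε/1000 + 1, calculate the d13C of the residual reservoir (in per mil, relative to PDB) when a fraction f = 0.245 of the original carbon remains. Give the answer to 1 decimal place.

δ₀ = (0.0110111/0.0111800 − 1)×1000 = (0.984893 − 1)×1000 = -15.107 per mil
α − 1 = ε/1000 = -0.0316
f^(α−1) = 0.245^(-0.0316) = 1.045448
δ_res = (-15.107 + 1000) × 1.045448 − 1000 = 1029.654 − 1000 = 29.65 per mil

29.7 per mil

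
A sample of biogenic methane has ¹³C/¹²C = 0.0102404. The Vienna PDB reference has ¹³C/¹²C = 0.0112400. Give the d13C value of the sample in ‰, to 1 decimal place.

d13C = (R_sample / R_standard − 1) × 1000
R_sample / R_standard = 0.0102404 / 0.0112400 = 0.911068
d13C = (0.911068 − 1) × 1000 = -88.93‰

-88.9‰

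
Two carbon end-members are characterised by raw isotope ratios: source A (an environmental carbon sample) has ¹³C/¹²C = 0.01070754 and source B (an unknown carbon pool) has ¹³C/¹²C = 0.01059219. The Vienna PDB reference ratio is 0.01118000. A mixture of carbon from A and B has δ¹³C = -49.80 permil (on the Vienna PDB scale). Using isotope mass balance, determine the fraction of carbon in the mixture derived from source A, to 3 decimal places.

δ_A = (0.01070754/0.01118000 − 1)×1000 = (0.957741 − 1)×1000 = -42.259 permil
δ_B = (0.01059219/0.01118000 − 1)×1000 = (0.947423 − 1)×1000 = -52.577 permil
f_A = (δ_mix − δ_B)/(δ_A − δ_B) = (-49.80 − (-52.577))/(-42.259 − (-52.577))
f_A = 2.777 / 10.318 = 0.2691

0.269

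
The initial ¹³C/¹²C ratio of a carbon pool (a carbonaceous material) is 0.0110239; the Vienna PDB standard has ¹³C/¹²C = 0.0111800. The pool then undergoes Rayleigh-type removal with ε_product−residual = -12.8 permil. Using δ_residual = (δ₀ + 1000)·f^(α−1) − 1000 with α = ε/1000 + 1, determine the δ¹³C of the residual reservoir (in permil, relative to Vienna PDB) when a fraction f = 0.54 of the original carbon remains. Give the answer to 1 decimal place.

-6.2 permil

δ₀ = (0.0110239/0.0111800 − 1)×1000 = (0.986038 − 1)×1000 = -13.962 permil
α − 1 = ε/1000 = -0.0128
f^(α−1) = 0.54^(-0.0128) = 1.007918
δ_res = (-13.962 + 1000) × 1.007918 − 1000 = 993.845 − 1000 = -6.15 permil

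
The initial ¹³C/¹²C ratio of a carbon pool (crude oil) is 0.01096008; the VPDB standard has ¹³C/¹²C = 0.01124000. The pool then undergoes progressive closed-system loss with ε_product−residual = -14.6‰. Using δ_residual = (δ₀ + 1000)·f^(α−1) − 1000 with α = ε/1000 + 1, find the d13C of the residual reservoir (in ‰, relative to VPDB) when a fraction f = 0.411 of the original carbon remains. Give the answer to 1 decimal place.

δ₀ = (0.01096008/0.01124000 − 1)×1000 = (0.975096 − 1)×1000 = -24.904‰
α − 1 = ε/1000 = -0.0146
f^(α−1) = 0.411^(-0.0146) = 1.013066
δ_res = (-24.904 + 1000) × 1.013066 − 1000 = 987.837 − 1000 = -12.16‰

-12.2‰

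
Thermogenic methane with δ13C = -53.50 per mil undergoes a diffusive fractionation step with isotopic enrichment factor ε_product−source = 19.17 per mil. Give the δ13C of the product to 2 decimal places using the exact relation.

Exactly, δ_product = (δ_source + 1000)·(ε/1000 + 1) − 1000.
δ_product = (-53.50 + 1000) × (19.17/1000 + 1) − 1000
δ_product = -35.356 per mil

-35.36 per mil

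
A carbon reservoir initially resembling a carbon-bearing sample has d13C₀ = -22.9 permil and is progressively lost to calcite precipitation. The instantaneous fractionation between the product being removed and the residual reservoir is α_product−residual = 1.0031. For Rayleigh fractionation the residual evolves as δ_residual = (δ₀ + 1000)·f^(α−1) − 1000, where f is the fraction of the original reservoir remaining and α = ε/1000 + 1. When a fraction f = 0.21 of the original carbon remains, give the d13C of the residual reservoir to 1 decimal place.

Rayleigh residual: δ_res = (δ₀ + 1000)·f^(α−1) − 1000
α − 1 = 0.00310
f^(α−1) = 0.21^(0.00310) = 0.995174
δ_res = (-22.9 + 1000) × 0.995174 − 1000 = 972.384 − 1000 = -27.62 permil

-27.6 permil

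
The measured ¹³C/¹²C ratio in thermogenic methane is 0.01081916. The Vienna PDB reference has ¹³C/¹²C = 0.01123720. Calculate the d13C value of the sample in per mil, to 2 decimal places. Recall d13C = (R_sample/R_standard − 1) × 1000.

d13C = (R_sample / R_standard − 1) × 1000
R_sample / R_standard = 0.01081916 / 0.01123720 = 0.962799
d13C = (0.962799 − 1) × 1000 = -37.201 per mil

-37.20 per mil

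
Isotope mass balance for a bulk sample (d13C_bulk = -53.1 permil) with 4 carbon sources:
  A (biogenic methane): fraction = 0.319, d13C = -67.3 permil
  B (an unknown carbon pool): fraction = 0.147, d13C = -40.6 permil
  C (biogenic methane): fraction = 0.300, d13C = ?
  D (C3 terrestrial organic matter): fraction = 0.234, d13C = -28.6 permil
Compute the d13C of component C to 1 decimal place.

-63.2 permil

Isotope mass balance: δ_bulk = Σ fᵢ·δᵢ.
-53.1 = 0.319×(-67.3) + 0.147×(-40.6) + 0.300×δ_C + 0.234×(-28.6)
0.300·δ_C = -53.1 − (-34.129) = -18.971
δ_C = -18.971 / 0.300 = -63.24 permil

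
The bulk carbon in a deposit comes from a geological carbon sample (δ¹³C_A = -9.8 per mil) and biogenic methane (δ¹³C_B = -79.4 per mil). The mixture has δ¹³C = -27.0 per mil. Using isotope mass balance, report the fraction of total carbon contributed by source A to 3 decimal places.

δ_mix = f_A·δ_A + (1 − f_A)·δ_B  ⇒  f_A = (δ_mix − δ_B)/(δ_A − δ_B)
f_A = (-27.0 − (-79.4)) / (-9.8 − (-79.4))
f_A = 52.4 / 69.6 = 0.7529

0.753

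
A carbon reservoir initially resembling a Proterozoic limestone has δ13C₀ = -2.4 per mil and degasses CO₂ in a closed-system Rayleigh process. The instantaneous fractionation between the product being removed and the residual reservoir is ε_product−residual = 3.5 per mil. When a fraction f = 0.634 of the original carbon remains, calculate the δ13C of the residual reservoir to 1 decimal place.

Rayleigh residual: δ_res = (δ₀ + 1000)·f^(α−1) − 1000
α = ε/1000 + 1 = 1.00350, so α − 1 = 0.00350
f^(α−1) = 0.634^(0.00350) = 0.998406
δ_res = (-2.4 + 1000) × 0.998406 − 1000 = 996.010 − 1000 = -3.99 per mil

-4.0 per mil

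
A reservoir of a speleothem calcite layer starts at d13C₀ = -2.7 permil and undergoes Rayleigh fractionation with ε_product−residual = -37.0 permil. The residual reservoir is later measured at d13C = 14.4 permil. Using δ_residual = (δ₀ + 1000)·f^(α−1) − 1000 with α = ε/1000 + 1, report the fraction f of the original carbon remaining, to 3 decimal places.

α − 1 = ε/1000 = -0.0370
(δ_res + 1000)/(δ₀ + 1000) = (14.4 + 1000)/(-2.7 + 1000) = 1014.4/997.3 = 1.017146
f = 1.017146^(1/-0.0370) = exp(ln(1.017146)/-0.0370) = exp(0.01700/-0.0370)
f = exp(-0.4595) = 0.6316

0.632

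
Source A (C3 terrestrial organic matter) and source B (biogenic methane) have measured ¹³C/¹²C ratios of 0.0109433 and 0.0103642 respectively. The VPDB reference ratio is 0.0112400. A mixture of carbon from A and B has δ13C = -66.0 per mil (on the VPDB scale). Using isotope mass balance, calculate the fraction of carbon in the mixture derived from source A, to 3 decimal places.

0.231

δ_A = (0.0109433/0.0112400 − 1)×1000 = (0.973603 − 1)×1000 = -26.397 per mil
δ_B = (0.0103642/0.0112400 − 1)×1000 = (0.922082 − 1)×1000 = -77.918 per mil
f_A = (δ_mix − δ_B)/(δ_A − δ_B) = (-66.0 − (-77.918))/(-26.397 − (-77.918))
f_A = 11.918 / 51.521 = 0.2313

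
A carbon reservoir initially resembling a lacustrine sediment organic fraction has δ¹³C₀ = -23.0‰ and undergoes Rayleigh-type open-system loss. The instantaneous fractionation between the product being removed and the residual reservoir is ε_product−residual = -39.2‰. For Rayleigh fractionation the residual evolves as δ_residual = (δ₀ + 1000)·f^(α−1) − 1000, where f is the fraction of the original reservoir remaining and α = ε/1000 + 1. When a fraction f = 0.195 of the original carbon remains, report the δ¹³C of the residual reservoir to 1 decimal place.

41.7‰

Rayleigh residual: δ_res = (δ₀ + 1000)·f^(α−1) − 1000
α = ε/1000 + 1 = 0.96080, so α − 1 = -0.03920
f^(α−1) = 0.195^(-0.03920) = 1.066180
δ_res = (-23.0 + 1000) × 1.066180 − 1000 = 1041.658 − 1000 = 41.66‰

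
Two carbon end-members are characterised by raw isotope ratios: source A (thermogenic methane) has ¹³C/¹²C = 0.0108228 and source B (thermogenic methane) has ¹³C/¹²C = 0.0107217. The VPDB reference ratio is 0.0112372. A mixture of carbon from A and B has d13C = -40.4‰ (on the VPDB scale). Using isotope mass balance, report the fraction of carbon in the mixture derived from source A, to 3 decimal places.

0.608

δ_A = (0.0108228/0.0112372 − 1)×1000 = (0.963122 − 1)×1000 = -36.878‰
δ_B = (0.0107217/0.0112372 − 1)×1000 = (0.954126 − 1)×1000 = -45.874‰
f_A = (δ_mix − δ_B)/(δ_A − δ_B) = (-40.4 − (-45.874))/(-36.878 − (-45.874))
f_A = 5.474 / 8.997 = 0.6085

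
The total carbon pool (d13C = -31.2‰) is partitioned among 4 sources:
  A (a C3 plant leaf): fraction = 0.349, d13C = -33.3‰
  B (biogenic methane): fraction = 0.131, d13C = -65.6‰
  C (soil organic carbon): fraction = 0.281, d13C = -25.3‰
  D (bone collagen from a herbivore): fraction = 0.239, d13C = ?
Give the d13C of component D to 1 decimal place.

Isotope mass balance: δ_bulk = Σ fᵢ·δᵢ.
-31.2 = 0.349×(-33.3) + 0.131×(-65.6) + 0.281×(-25.3) + 0.239×δ_D
0.239·δ_D = -31.2 − (-27.325) = -3.875
δ_D = -3.875 / 0.239 = -16.22‰

-16.2‰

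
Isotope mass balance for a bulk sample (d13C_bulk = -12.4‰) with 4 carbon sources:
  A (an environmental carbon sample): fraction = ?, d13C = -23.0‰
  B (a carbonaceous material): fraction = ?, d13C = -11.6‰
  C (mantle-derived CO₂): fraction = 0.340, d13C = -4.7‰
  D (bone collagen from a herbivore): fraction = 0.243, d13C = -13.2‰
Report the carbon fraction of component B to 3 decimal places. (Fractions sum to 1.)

0.175

Let f_B and f_A be the unknown fractions; fractions sum to 1 so f_B + f_A = 0.417.
Mass balance: Σ fᵢ·δᵢ = δ_bulk ⇒ f_B·(-11.6) + f_A·(-23.0) = -12.4 − (-4.806) = -7.594
Substitute f_A = 0.417 − f_B:
f_B·(-11.6 − -23.0) = -7.594 − 0.417×(-23.0) = 1.997
f_B = 1.997 / 11.4 = 0.1751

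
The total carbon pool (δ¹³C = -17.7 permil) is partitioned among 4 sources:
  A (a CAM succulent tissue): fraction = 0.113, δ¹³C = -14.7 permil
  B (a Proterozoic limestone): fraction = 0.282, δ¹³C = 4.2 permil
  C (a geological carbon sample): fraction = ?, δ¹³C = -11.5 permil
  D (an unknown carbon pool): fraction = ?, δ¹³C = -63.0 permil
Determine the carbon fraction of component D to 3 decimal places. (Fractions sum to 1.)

Let f_D and f_C be the unknown fractions; fractions sum to 1 so f_D + f_C = 0.605.
Mass balance: Σ fᵢ·δᵢ = δ_bulk ⇒ f_D·(-63.0) + f_C·(-11.5) = -17.7 − (-0.477) = -17.223
Substitute f_C = 0.605 − f_D:
f_D·(-63.0 − -11.5) = -17.223 − 0.605×(-11.5) = -10.266
f_D = -10.266 / -51.5 = 0.1993

0.199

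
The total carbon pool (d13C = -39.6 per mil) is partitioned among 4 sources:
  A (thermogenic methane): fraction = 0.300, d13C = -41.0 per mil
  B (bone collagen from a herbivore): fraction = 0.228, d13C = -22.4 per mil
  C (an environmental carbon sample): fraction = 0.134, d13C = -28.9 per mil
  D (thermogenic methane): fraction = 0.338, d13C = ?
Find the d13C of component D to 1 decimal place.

Isotope mass balance: δ_bulk = Σ fᵢ·δᵢ.
-39.6 = 0.300×(-41.0) + 0.228×(-22.4) + 0.134×(-28.9) + 0.338×δ_D
0.338·δ_D = -39.6 − (-21.280) = -18.320
δ_D = -18.320 / 0.338 = -54.20 per mil

-54.2 per mil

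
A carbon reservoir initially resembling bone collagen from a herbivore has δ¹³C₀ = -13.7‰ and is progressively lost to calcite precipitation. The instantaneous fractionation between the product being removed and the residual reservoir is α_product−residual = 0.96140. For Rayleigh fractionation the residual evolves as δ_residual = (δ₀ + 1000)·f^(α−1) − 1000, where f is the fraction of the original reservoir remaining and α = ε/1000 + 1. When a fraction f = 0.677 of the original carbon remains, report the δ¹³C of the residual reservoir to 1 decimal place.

1.3‰

Rayleigh residual: δ_res = (δ₀ + 1000)·f^(α−1) − 1000
α − 1 = -0.03860
f^(α−1) = 0.677^(-0.03860) = 1.015171
δ_res = (-13.7 + 1000) × 1.015171 − 1000 = 1001.263 − 1000 = 1.26‰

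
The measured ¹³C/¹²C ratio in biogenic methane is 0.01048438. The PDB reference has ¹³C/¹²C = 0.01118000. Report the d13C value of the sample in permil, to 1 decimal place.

d13C = (R_sample / R_standard − 1) × 1000
R_sample / R_standard = 0.01048438 / 0.01118000 = 0.937780
d13C = (0.937780 − 1) × 1000 = -62.22 permil

-62.2 permil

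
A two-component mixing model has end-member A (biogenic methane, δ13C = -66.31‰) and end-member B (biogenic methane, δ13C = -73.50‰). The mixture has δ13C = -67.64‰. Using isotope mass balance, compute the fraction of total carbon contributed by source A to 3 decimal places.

0.815

δ_mix = f_A·δ_A + (1 − f_A)·δ_B  ⇒  f_A = (δ_mix − δ_B)/(δ_A − δ_B)
f_A = (-67.64 − (-73.50)) / (-66.31 − (-73.50))
f_A = 5.86 / 7.19 = 0.8150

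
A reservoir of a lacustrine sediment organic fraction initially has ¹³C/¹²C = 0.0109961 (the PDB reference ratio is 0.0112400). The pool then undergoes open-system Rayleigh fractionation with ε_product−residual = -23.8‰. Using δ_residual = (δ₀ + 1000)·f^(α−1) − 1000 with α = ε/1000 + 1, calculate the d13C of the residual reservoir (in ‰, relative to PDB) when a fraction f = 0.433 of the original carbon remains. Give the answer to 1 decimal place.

δ₀ = (0.0109961/0.0112400 − 1)×1000 = (0.978301 − 1)×1000 = -21.699‰
α − 1 = ε/1000 = -0.0238
f^(α−1) = 0.433^(-0.0238) = 1.020121
δ_res = (-21.699 + 1000) × 1.020121 − 1000 = 997.985 − 1000 = -2.02‰

-2.0‰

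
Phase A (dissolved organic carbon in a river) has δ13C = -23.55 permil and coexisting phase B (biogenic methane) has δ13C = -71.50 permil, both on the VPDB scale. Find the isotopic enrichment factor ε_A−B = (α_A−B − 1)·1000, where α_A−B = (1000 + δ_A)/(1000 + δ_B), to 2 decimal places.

51.64 permil

α_A−B = (1000 + -23.55) / (1000 + -71.50) = 976.45 / 928.50 = 1.051642
ε_A−B = (1.051642 − 1) × 1000 = 51.642 permil
(The approximation ε ≈ δ_A − δ_B would give 47.95 permil.)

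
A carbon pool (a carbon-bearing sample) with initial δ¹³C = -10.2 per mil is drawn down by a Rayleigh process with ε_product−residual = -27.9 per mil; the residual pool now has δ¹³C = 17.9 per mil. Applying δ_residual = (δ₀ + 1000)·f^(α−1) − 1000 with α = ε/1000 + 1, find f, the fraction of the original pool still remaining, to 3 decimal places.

0.367

α − 1 = ε/1000 = -0.0279
(δ_res + 1000)/(δ₀ + 1000) = (17.9 + 1000)/(-10.2 + 1000) = 1017.9/989.8 = 1.028390
f = 1.028390^(1/-0.0279) = exp(ln(1.028390)/-0.0279) = exp(0.02799/-0.0279)
f = exp(-1.0034) = 0.3666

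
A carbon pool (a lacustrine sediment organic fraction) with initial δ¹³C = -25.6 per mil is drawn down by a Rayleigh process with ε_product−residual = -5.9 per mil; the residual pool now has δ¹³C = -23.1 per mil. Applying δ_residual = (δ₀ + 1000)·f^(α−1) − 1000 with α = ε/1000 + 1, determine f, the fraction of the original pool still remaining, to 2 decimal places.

0.65

α − 1 = ε/1000 = -0.0059
(δ_res + 1000)/(δ₀ + 1000) = (-23.1 + 1000)/(-25.6 + 1000) = 976.9/974.4 = 1.002566
f = 1.002566^(1/-0.0059) = exp(ln(1.002566)/-0.0059) = exp(0.00256/-0.0059)
f = exp(-0.4343) = 0.6477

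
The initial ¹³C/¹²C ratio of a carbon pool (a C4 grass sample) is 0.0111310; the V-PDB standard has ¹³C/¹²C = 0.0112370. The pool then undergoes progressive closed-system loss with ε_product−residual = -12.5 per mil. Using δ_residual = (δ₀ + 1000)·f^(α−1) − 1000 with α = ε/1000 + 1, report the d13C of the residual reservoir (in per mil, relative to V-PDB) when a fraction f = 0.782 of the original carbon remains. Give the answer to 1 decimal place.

δ₀ = (0.0111310/0.0112370 − 1)×1000 = (0.990567 − 1)×1000 = -9.433 per mil
α − 1 = ε/1000 = -0.0125
f^(α−1) = 0.782^(-0.0125) = 1.003078
δ_res = (-9.433 + 1000) × 1.003078 − 1000 = 993.616 − 1000 = -6.38 per mil

-6.4 per mil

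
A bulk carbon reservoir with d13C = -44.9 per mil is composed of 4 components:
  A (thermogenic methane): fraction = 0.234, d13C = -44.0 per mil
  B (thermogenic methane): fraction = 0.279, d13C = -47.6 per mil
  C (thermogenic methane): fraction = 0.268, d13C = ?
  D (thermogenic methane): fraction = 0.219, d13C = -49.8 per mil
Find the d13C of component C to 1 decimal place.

Isotope mass balance: δ_bulk = Σ fᵢ·δᵢ.
-44.9 = 0.234×(-44.0) + 0.279×(-47.6) + 0.268×δ_C + 0.219×(-49.8)
0.268·δ_C = -44.9 − (-34.483) = -10.417
δ_C = -10.417 / 0.268 = -38.87 per mil

-38.9 per mil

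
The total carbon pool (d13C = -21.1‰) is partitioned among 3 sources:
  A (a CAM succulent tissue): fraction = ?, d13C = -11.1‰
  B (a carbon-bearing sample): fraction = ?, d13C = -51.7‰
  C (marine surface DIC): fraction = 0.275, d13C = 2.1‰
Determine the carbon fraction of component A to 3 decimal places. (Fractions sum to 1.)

Let f_A and f_B be the unknown fractions; fractions sum to 1 so f_A + f_B = 0.725.
Mass balance: Σ fᵢ·δᵢ = δ_bulk ⇒ f_A·(-11.1) + f_B·(-51.7) = -21.1 − (0.578) = -21.678
Substitute f_B = 0.725 − f_A:
f_A·(-11.1 − -51.7) = -21.678 − 0.725×(-51.7) = 15.805
f_A = 15.805 / 40.6 = 0.3893

0.389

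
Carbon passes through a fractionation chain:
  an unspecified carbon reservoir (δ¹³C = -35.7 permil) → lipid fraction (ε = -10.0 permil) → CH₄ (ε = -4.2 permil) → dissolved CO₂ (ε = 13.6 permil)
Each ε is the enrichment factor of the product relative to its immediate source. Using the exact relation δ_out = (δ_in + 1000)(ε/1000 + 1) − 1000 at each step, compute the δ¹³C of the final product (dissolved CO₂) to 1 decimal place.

step 1: δ = (-35.70 + 1000)·(-10.0/1000 + 1) − 1000 = -45.34 permil
step 2: δ = (-45.34 + 1000)·(-4.2/1000 + 1) − 1000 = -49.35 permil
step 3: δ = (-49.35 + 1000)·(13.6/1000 + 1) − 1000 = -36.42 permil

-36.4 permil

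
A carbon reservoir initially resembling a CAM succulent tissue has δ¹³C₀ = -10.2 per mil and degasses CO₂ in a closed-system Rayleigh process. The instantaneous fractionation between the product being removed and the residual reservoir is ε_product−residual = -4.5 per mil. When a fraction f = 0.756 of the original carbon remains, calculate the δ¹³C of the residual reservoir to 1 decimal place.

-9.0 per mil

Rayleigh residual: δ_res = (δ₀ + 1000)·f^(α−1) − 1000
α = ε/1000 + 1 = 0.99550, so α − 1 = -0.00450
f^(α−1) = 0.756^(-0.00450) = 1.001260
δ_res = (-10.2 + 1000) × 1.001260 − 1000 = 991.047 − 1000 = -8.95 per mil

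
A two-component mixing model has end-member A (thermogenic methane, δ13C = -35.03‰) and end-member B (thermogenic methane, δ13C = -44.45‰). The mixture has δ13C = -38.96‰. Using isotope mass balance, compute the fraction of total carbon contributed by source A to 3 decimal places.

0.583

δ_mix = f_A·δ_A + (1 − f_A)·δ_B  ⇒  f_A = (δ_mix − δ_B)/(δ_A − δ_B)
f_A = (-38.96 − (-44.45)) / (-35.03 − (-44.45))
f_A = 5.49 / 9.42 = 0.5828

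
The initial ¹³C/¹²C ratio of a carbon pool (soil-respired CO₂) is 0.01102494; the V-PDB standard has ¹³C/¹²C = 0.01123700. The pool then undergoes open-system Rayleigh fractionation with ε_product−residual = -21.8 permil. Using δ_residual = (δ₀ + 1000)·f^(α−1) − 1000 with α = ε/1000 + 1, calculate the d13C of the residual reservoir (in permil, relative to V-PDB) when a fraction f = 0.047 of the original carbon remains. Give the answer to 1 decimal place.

δ₀ = (0.01102494/0.01123700 − 1)×1000 = (0.981128 − 1)×1000 = -18.872 permil
α − 1 = ε/1000 = -0.0218
f^(α−1) = 0.047^(-0.0218) = 1.068928
δ_res = (-18.872 + 1000) × 1.068928 − 1000 = 1048.755 − 1000 = 48.76 permil

48.8 permil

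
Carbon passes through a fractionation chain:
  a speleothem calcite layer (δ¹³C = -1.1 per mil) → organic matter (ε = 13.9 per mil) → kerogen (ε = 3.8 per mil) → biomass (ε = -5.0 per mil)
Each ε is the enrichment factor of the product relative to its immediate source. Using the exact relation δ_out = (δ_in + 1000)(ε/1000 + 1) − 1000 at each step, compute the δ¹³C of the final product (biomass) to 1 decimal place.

11.6 per mil

step 1: δ = (-1.10 + 1000)·(13.9/1000 + 1) − 1000 = 12.78 per mil
step 2: δ = (12.78 + 1000)·(3.8/1000 + 1) − 1000 = 16.63 per mil
step 3: δ = (16.63 + 1000)·(-5.0/1000 + 1) − 1000 = 11.55 per mil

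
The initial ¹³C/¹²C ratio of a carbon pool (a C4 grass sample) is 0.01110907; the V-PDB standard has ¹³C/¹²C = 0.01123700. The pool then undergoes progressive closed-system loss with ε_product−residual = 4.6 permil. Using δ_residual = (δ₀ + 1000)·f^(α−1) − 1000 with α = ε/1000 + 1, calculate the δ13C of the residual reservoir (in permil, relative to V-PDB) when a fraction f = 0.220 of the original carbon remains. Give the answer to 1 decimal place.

-18.2 permil

δ₀ = (0.01110907/0.01123700 − 1)×1000 = (0.988615 − 1)×1000 = -11.385 permil
α − 1 = ε/1000 = 0.0046
f^(α−1) = 0.220^(0.0046) = 0.993059
δ_res = (-11.385 + 1000) × 0.993059 − 1000 = 981.754 − 1000 = -18.25 permil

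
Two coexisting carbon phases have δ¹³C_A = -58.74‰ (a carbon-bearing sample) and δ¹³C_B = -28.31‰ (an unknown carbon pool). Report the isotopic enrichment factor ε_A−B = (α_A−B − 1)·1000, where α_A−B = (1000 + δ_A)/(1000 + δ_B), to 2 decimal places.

α_A−B = (1000 + -58.74) / (1000 + -28.31) = 941.26 / 971.69 = 0.968683
ε_A−B = (0.968683 − 1) × 1000 = -31.317‰
(The approximation ε ≈ δ_A − δ_B would give -30.43‰.)

-31.32‰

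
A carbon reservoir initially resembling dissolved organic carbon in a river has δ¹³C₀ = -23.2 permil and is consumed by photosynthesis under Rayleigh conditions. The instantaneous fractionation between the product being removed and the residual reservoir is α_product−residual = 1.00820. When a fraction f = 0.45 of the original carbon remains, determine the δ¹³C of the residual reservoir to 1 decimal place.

Rayleigh residual: δ_res = (δ₀ + 1000)·f^(α−1) − 1000
α − 1 = 0.00820
f^(α−1) = 0.45^(0.00820) = 0.993474
δ_res = (-23.2 + 1000) × 0.993474 − 1000 = 970.425 − 1000 = -29.57 permil

-29.6 permil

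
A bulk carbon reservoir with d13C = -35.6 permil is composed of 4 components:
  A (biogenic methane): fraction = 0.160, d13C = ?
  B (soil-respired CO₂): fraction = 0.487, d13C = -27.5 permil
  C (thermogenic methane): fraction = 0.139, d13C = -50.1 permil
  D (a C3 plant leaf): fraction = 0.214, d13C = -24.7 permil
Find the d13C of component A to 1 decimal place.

Isotope mass balance: δ_bulk = Σ fᵢ·δᵢ.
-35.6 = 0.160×δ_A + 0.487×(-27.5) + 0.139×(-50.1) + 0.214×(-24.7)
0.160·δ_A = -35.6 − (-25.642) = -9.958
δ_A = -9.958 / 0.160 = -62.24 permil

-62.2 permil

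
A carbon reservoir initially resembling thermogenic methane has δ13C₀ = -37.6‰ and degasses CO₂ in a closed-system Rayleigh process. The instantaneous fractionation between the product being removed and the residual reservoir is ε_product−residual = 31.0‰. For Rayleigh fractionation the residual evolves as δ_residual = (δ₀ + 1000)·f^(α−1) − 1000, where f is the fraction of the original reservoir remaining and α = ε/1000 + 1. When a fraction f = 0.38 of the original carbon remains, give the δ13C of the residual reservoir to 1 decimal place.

Rayleigh residual: δ_res = (δ₀ + 1000)·f^(α−1) − 1000
α = ε/1000 + 1 = 1.03100, so α − 1 = 0.03100
f^(α−1) = 0.38^(0.03100) = 0.970450
δ_res = (-37.6 + 1000) × 0.970450 − 1000 = 933.961 − 1000 = -66.04‰

-66.0‰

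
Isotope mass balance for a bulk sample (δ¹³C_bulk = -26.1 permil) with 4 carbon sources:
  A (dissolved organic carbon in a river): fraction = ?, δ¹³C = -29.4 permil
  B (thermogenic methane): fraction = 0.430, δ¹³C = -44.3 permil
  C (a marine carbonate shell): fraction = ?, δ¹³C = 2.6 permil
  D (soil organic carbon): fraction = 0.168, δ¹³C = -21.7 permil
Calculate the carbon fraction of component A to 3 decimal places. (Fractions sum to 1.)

Let f_A and f_C be the unknown fractions; fractions sum to 1 so f_A + f_C = 0.402.
Mass balance: Σ fᵢ·δᵢ = δ_bulk ⇒ f_A·(-29.4) + f_C·(2.6) = -26.1 − (-22.695) = -3.405
Substitute f_C = 0.402 − f_A:
f_A·(-29.4 − 2.6) = -3.405 − 0.402×(2.6) = -4.451
f_A = -4.451 / -32.0 = 0.1391

0.139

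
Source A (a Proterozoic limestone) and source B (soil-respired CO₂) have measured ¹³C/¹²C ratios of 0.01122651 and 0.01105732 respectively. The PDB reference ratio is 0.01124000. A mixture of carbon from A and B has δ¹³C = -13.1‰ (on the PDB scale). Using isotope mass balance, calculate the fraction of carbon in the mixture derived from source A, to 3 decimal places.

δ_A = (0.01122651/0.01124000 − 1)×1000 = (0.998800 − 1)×1000 = -1.200‰
δ_B = (0.01105732/0.01124000 − 1)×1000 = (0.983747 − 1)×1000 = -16.253‰
f_A = (δ_mix − δ_B)/(δ_A − δ_B) = (-13.1 − (-16.253))/(-1.200 − (-16.253))
f_A = 3.153 / 15.052 = 0.2094

0.209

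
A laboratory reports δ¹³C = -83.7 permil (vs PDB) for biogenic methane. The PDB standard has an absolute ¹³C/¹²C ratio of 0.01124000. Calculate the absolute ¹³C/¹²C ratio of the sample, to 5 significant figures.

R_sample = R_standard × (δ¹³C/1000 + 1)
R_sample = 0.01124000 × (-83.7/1000 + 1) = 0.01124000 × 0.916300
R_sample = 0.0102992

0.010299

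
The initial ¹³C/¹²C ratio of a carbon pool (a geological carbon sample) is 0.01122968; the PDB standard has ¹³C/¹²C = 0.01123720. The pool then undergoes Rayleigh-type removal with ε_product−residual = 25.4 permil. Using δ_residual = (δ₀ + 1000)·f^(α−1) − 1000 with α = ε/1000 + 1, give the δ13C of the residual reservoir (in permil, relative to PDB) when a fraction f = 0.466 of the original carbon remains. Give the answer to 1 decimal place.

δ₀ = (0.01122968/0.01123720 − 1)×1000 = (0.999331 − 1)×1000 = -0.669 permil
α − 1 = ε/1000 = 0.0254
f^(α−1) = 0.466^(0.0254) = 0.980792
δ_res = (-0.669 + 1000) × 0.980792 − 1000 = 980.136 − 1000 = -19.86 permil

-19.9 permil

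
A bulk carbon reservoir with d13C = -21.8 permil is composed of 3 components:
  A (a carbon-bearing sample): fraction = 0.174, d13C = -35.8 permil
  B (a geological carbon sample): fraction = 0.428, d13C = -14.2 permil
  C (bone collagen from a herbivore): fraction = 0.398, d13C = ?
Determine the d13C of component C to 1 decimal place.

Isotope mass balance: δ_bulk = Σ fᵢ·δᵢ.
-21.8 = 0.174×(-35.8) + 0.428×(-14.2) + 0.398×δ_C
0.398·δ_C = -21.8 − (-12.307) = -9.493
δ_C = -9.493 / 0.398 = -23.85 permil

-23.9 permil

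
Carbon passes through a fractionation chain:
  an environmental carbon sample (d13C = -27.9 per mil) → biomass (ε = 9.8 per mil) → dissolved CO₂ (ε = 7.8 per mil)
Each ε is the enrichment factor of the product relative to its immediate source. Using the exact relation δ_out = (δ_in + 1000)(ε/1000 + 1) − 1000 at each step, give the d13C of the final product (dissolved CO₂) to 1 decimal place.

step 1: δ = (-27.90 + 1000)·(9.8/1000 + 1) − 1000 = -18.37 per mil
step 2: δ = (-18.37 + 1000)·(7.8/1000 + 1) − 1000 = -10.72 per mil

-10.7 per mil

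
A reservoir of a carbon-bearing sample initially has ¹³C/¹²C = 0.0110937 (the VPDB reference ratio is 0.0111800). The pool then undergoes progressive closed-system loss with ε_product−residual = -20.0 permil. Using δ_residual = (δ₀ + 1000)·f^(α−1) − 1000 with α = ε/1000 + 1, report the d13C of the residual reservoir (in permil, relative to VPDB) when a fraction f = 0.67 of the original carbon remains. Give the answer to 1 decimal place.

0.3 permil

δ₀ = (0.0110937/0.0111800 − 1)×1000 = (0.992281 − 1)×1000 = -7.719 permil
α − 1 = ε/1000 = -0.0200
f^(α−1) = 0.67^(-0.0200) = 1.008042
δ_res = (-7.719 + 1000) × 1.008042 − 1000 = 1000.260 − 1000 = 0.26 permil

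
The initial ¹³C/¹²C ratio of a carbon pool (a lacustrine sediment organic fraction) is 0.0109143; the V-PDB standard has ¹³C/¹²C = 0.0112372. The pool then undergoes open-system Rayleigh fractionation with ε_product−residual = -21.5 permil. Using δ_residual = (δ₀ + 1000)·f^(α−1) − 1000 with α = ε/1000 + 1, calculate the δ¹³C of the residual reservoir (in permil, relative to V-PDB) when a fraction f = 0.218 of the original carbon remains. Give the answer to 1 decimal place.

δ₀ = (0.0109143/0.0112372 − 1)×1000 = (0.971265 − 1)×1000 = -28.735 permil
α − 1 = ε/1000 = -0.0215
f^(α−1) = 0.218^(-0.0215) = 1.033292
δ_res = (-28.735 + 1000) × 1.033292 − 1000 = 1003.601 − 1000 = 3.60 permil

3.6 permil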